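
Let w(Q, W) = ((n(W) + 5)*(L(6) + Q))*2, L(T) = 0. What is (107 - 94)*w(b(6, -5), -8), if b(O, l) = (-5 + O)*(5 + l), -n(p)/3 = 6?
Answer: 0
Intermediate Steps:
n(p) = -18 (n(p) = -3*6 = -18)
w(Q, W) = -26*Q (w(Q, W) = ((-18 + 5)*(0 + Q))*2 = -13*Q*2 = -26*Q)
(107 - 94)*w(b(6, -5), -8) = (107 - 94)*(-26*(-25 - 5*(-5) + 5*6 + 6*(-5))) = 13*(-26*(-25 + 25 + 30 - 30)) = 13*(-26*0) = 13*0 = 0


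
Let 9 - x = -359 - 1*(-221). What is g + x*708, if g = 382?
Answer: 104458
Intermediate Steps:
x = 147 (x = 9 - (-359 - 1*(-221)) = 9 - (-359 + 221) = 9 - 1*(-138) = 9 + 138 = 147)
g + x*708 = 382 + 147*708 = 382 + 104076 = 104458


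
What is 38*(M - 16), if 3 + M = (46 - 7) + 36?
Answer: 2128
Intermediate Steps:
M = 72 (M = -3 + ((46 - 7) + 36) = -3 + (39 + 36) = -3 + 75 = 72)
38*(M - 16) = 38*(72 - 16) = 38*56 = 2128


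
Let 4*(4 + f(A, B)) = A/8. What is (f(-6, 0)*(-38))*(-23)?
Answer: -29279/8 ≈ -3659.9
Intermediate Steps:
f(A, B) = -4 + A/32 (f(A, B) = -4 + (A/8)/4 = -4 + A/32)
(f(-6, 0)*(-38))*(-23) = ((-4 + (1/32)*(-6))*(-38))*(-23) = ((-4 - 3/16)*(-38))*(-23) = -67/16*(-38)*(-23) = (1273/8)*(-23) = -29279/8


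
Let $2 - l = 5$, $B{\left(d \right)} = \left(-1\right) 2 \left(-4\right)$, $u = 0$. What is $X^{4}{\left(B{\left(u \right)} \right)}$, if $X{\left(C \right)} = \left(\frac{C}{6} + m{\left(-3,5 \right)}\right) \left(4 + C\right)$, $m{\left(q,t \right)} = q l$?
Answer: $236421376$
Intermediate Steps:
$B{\left(d \right)} = 8$ ($B{\left(d \right)} = \left(-2\right) \left(-4\right) = 8$)
$l = -3$ ($l = 2 - 5 = -3$)
$m{\left(q,t \right)} = - 3 q$ ($m{\left(q,t \right)} = q \left(-3\right) = - 3 q$)
$X{\left(C \right)} = \left(4 + C\right) \left(9 + \frac{C}{6}\right)$ ($X{\left(C \right)} = \left(\frac{C}{6} - -9\right) \left(4 + C\right) = \left(C \frac{1}{6} + 9\right) \left(4 + C\right) = \left(\frac{C}{6} + 9\right) \left(4 + C\right) = \left(9 + \frac{C}{6}\right) \left(4 + C\right) = \left(4 + C\right) \left(9 + \frac{C}{6}\right)$)
$X^{4}{\left(B{\left(u \right)} \right)} = \left(36 + \frac{8^{2}}{6} + \frac{29}{3} \cdot 8\right)^{4} = \left(36 + \frac{1}{6} \cdot 64 + \frac{232}{3}\right)^{4} = \left(36 + \frac{32}{3} + \frac{232}{3}\right)^{4} = 124^{4} = 236421376$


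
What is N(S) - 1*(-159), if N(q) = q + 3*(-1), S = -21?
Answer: 135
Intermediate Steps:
N(q) = -3 + q (N(q) = q - 3 = -3 + q)
N(S) - 1*(-159) = (-3 - 21) - 1*(-159) = -24 + 159 = 135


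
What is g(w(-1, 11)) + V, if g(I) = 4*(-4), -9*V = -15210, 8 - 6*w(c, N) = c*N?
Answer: 1674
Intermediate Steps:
w(c, N) = 4/3 - N*c/6 (w(c, N) = 4/3 - c*N/6 = 4/3 - N*c/6)
V = 1690 (V = -1/9*(-15210) = 1690)
g(I) = -16
g(w(-1, 11)) + V = -16 + 1690 = 1674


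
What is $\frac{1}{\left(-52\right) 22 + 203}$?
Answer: $- \frac{1}{941} \approx -0.0010627$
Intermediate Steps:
$\frac{1}{\left(-52\right) 22 + 203} = \frac{1}{-1144 + 203} = \frac{1}{-941} = - \frac{1}{941}$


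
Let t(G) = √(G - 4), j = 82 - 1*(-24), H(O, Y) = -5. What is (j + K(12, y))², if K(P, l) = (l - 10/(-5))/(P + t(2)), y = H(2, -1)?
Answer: (-1587889*I + 269028*√2)/(2*(-71*I + 12*√2)) ≈ 11184.0 + 6.1462*I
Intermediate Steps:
j = 106 (j = 82 + 24 = 106)
t(G) = √(-4 + G)
y = -5
K(P, l) = (2 + l)/(P + I*√2) (K(P, l) = (l - 10/(-5))/(P + √(-4 + 2)) = (l - 10*(-⅕))/(P + √(-2)) = (l + 2)/(P + I*√2) = (2 + l)/(P + I*√2))
(j + K(12, y))² = (106 + (2 - 5)/(12 + I*√2))² = (106 - 3/(12 + I*√2))²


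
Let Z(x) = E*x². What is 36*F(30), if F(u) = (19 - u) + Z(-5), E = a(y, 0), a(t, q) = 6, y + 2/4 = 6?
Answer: 5004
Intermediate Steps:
y = 11/2 (y = -½ + 6 = 11/2 ≈ 5.5000)
E = 6
Z(x) = 6*x²
F(u) = 169 - u (F(u) = (19 - u) + 6*(-5)² = (19 - u) + 6*25 = (19 - u) + 150 = 169 - u)
36*F(30) = 36*(169 - 1*30) = 36*(169 - 30) = 36*139 = 5004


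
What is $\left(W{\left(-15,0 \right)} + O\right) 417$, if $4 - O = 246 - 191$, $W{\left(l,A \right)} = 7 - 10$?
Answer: $-22518$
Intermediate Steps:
$W{\left(l,A \right)} = -3$ ($W{\left(l,A \right)} = 7 - 10 = -3$)
$O = -51$ ($O = 4 - \left(246 - 191\right) = 4 - 55 = -51$)
$\left(W{\left(-15,0 \right)} + O\right) 417 = \left(-3 - 51\right) 417 = \left(-54\right) 417 = -22518$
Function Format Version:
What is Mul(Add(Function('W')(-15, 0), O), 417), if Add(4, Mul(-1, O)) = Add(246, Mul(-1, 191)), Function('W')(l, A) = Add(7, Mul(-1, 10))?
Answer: -22518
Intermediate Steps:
Function('W')(l, A) = -3 (Function('W')(l, A) = Add(7, -10) = -3)
O = -51 (O = Add(4, Mul(-1, Add(246, Mul(-1, 191)))) = Add(4, Mul(-1, Add(246, -191))) = Add(4, Mul(-1, 55)) = Add(4, -55) = -51)
Mul(Add(Function('W')(-15, 0), O), 417) = Mul(Add(-3, -51), 417) = Mul(-54, 417) = -22518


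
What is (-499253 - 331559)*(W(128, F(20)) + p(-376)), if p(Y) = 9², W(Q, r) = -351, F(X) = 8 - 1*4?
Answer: 224319240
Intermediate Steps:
F(X) = 4 (F(X) = 8 - 4 = 4)
p(Y) = 81
(-499253 - 331559)*(W(128, F(20)) + p(-376)) = (-499253 - 331559)*(-351 + 81) = -830812*(-270) = 224319240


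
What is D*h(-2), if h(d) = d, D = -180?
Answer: 360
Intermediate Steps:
D*h(-2) = -180*(-2) = 360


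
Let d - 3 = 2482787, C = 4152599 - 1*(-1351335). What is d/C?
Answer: 1241395/2751967 ≈ 0.45109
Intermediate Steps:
C = 5503934 (C = 4152599 + 1351335 = 5503934)
d = 2482790 (d = 3 + 2482787 = 2482790)
d/C = 2482790/5503934 = 2482790*(1/5503934) = 1241395/2751967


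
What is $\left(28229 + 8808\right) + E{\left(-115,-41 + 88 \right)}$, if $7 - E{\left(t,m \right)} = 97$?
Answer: $36947$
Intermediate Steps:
$E{\left(t,m \right)} = -90$ ($E{\left(t,m \right)} = 7 - 97 = -90$)
$\left(28229 + 8808\right) + E{\left(-115,-41 + 88 \right)} = \left(28229 + 8808\right) - 90 = 37037 - 90 = 36947$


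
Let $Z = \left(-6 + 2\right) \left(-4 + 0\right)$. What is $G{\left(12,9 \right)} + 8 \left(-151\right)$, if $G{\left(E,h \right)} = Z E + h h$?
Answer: $-935$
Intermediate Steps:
$Z = 16$ ($Z = \left(-4\right) \left(-4\right) = 16$)
$G{\left(E,h \right)} = h^{2} + 16 E$ ($G{\left(E,h \right)} = 16 E + h h = 16 E + h^{2} = h^{2} + 16 E$)
$G{\left(12,9 \right)} + 8 \left(-151\right) = \left(9^{2} + 16 \cdot 12\right) + 8 \left(-151\right) = \left(81 + 192\right) - 1208 = 273 - 1208 = -935$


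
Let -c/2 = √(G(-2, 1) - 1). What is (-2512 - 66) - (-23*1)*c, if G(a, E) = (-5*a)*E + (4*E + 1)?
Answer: -2578 - 46*√14 ≈ -2750.1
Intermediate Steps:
G(a, E) = 1 + 4*E - 5*E*a (G(a, E) = -5*E*a + (1 + 4*E) = 1 + 4*E - 5*E*a)
c = -2*√14 (c = -2*√((1 + 4*1 - 5*1*(-2)) - 1) = -2*√((1 + 4 + 10) - 1) = -2*√(15 - 1) = -2*√14 ≈ -7.4833)
(-2512 - 66) - (-23*1)*c = (-2512 - 66) - (-23*1)*(-2*√14) = -2578 - (-23)*(-2*√14) = -2578 - 46*√14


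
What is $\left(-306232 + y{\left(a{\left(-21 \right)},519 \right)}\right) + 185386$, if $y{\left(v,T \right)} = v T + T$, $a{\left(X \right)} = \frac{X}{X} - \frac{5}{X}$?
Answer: $- \frac{837791}{7} \approx -1.1968 \cdot 10^{5}$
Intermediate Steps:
$a{\left(X \right)} = 1 - \frac{5}{X}$
$y{\left(v,T \right)} = T + T v$ ($y{\left(v,T \right)} = T v + T = T + T v$)
$\left(-306232 + y{\left(a{\left(-21 \right)},519 \right)}\right) + 185386 = \left(-306232 + 519 \left(1 + \frac{-5 - 21}{-21}\right)\right) + 185386 = \left(-306232 + 519 \left(1 - - \frac{26}{21}\right)\right) + 185386 = \left(-306232 + 519 \left(1 + \frac{26}{21}\right)\right) + 185386 = \left(-306232 + 519 \cdot \frac{47}{21}\right) + 185386 = \left(-306232 + \frac{8131}{7}\right) + 185386 = - \frac{2135493}{7} + 185386 = - \frac{837791}{7}$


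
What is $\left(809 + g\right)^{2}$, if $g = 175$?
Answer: $968256$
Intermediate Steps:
$\left(809 + g\right)^{2} = \left(809 + 175\right)^{2} = 984^{2} = 968256$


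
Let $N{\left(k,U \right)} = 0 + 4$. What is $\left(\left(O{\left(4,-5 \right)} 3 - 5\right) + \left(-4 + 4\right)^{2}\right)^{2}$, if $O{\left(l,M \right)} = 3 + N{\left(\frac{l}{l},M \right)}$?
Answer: $256$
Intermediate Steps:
$N{\left(k,U \right)} = 4$
$O{\left(l,M \right)} = 7$ ($O{\left(l,M \right)} = 3 + 4 = 7$)
$\left(\left(O{\left(4,-5 \right)} 3 - 5\right) + \left(-4 + 4\right)^{2}\right)^{2} = \left(\left(7 \cdot 3 - 5\right) + \left(-4 + 4\right)^{2}\right)^{2} = \left(\left(21 - 5\right) + 0^{2}\right)^{2} = \left(16 + 0\right)^{2} = 16^{2} = 256$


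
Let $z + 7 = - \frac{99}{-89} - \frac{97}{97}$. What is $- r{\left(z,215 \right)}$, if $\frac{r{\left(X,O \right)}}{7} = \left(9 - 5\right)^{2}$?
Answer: $-112$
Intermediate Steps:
$z = - \frac{613}{89}$ ($z = -7 - \left(1 - \frac{99}{89}\right) = -7 - - \frac{10}{89} = -7 + \left(\frac{99}{89} - 1\right) = -7 + \frac{10}{89} = - \frac{613}{89} \approx -6.8876$)
$r{\left(X,O \right)} = 112$ ($r{\left(X,O \right)} = 7 \left(9 - 5\right)^{2} = 7 \cdot 4^{2} = 7 \cdot 16 = 112$)
$- r{\left(z,215 \right)} = \left(-1\right) 112 = -112$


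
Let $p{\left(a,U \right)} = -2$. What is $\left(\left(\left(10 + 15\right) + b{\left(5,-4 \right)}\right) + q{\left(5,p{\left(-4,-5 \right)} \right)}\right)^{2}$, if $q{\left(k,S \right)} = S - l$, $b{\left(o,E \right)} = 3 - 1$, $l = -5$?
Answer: $900$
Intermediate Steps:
$b{\left(o,E \right)} = 2$
$q{\left(k,S \right)} = 5 + S$ ($q{\left(k,S \right)} = S - -5 = S + 5 = 5 + S$)
$\left(\left(\left(10 + 15\right) + b{\left(5,-4 \right)}\right) + q{\left(5,p{\left(-4,-5 \right)} \right)}\right)^{2} = \left(\left(\left(10 + 15\right) + 2\right) + \left(5 - 2\right)\right)^{2} = \left(\left(25 + 2\right) + 3\right)^{2} = \left(27 + 3\right)^{2} = 30^{2} = 900$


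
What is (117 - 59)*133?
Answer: 7714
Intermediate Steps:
(117 - 59)*133 = 58*133 = 7714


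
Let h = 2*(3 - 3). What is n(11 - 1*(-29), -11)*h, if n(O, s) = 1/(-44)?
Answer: 0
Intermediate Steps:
n(O, s) = -1/44
h = 0 (h = 2*0 = 0)
n(11 - 1*(-29), -11)*h = -1/44*0 = 0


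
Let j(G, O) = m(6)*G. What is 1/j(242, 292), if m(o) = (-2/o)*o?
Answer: -1/484 ≈ -0.0020661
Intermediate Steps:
m(o) = -2
j(G, O) = -2*G
1/j(242, 292) = 1/(-2*242) = 1/(-484) = -1/484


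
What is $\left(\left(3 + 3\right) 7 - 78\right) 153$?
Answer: $-5508$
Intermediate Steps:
$\left(\left(3 + 3\right) 7 - 78\right) 153 = \left(6 \cdot 7 - 78\right) 153 = \left(42 - 78\right) 153 = \left(-36\right) 153 = -5508$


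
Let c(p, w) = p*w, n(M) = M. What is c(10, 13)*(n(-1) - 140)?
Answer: -18330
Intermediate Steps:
c(10, 13)*(n(-1) - 140) = (10*13)*(-1 - 140) = 130*(-141) = -18330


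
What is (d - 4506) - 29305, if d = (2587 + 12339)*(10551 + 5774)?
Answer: 243633139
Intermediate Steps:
d = 243666950 (d = 14926*16325 = 243666950)
(d - 4506) - 29305 = (243666950 - 4506) - 29305 = 243662444 - 29305 = 243633139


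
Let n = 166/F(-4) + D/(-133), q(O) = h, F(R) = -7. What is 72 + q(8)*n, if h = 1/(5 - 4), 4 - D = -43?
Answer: 6375/133 ≈ 47.932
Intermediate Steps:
D = 47 (D = 4 - 1*(-43) = 4 + 43 = 47)
h = 1 (h = 1/1 = 1)
q(O) = 1
n = -3201/133 (n = 166/(-7) + 47/(-133) = 166*(-⅐) + 47*(-1/133) = -166/7 - 47/133 = -3201/133 ≈ -24.068)
72 + q(8)*n = 72 + 1*(-3201/133) = 72 - 3201/133 = 6375/133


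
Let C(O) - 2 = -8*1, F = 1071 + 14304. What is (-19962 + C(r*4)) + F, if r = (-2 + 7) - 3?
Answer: -4593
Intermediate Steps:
r = 2 (r = 5 - 3 = 2)
F = 15375
C(O) = -6 (C(O) = 2 - 8*1 = 2 - 8 = -6)
(-19962 + C(r*4)) + F = (-19962 - 6) + 15375 = -19968 + 15375 = -4593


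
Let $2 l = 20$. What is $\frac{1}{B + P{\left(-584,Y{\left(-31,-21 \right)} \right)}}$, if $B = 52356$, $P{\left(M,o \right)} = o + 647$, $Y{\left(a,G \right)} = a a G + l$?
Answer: $\frac{1}{32832} \approx 3.0458 \cdot 10^{-5}$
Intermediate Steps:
$l = 10$ ($l = \frac{1}{2} \cdot 20 = 10$)
$Y{\left(a,G \right)} = 10 + G a^{2}$ ($Y{\left(a,G \right)} = a a G + 10 = a^{2} G + 10 = G a^{2} + 10 = 10 + G a^{2}$)
$P{\left(M,o \right)} = 647 + o$
$\frac{1}{B + P{\left(-584,Y{\left(-31,-21 \right)} \right)}} = \frac{1}{52356 + \left(647 + \left(10 - 21 \left(-31\right)^{2}\right)\right)} = \frac{1}{52356 + \left(647 + \left(10 - 20181\right)\right)} = \frac{1}{52356 + \left(647 - 20171\right)} = \frac{1}{52356 - 19524} = \frac{1}{32832}$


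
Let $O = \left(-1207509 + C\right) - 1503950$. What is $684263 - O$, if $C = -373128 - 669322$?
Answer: $4438172$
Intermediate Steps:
$C = -1042450$ ($C = -373128 - 669322 = -1042450$)
$O = -3753909$ ($O = \left(-1207509 - 1042450\right) - 1503950 = -2249959 - 1503950 = -3753909$)
$684263 - O = 684263 - -3753909 = 684263 + 3753909 = 4438172$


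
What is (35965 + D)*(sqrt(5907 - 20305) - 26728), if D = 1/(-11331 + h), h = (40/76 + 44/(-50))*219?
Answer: -5209152114817040/5419017 + 194894945930*I*sqrt(14398)/5419017 ≈ -9.6127e+8 + 4.3155e+6*I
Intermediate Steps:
h = -36792/475 (h = (40*(1/76) + 44*(-1/50))*219 = (10/19 - 22/25)*219 = -168/475*219 = -36792/475 ≈ -77.457)
D = -475/5419017 (D = 1/(-11331 - 36792/475) = 1/(-5419017/475) = -475/5419017 ≈ -8.7654e-5)
(35965 + D)*(sqrt(5907 - 20305) - 26728) = (35965 - 475/5419017)*(sqrt(5907 - 20305) - 26728) = 194894945930*(sqrt(-14398) - 26728)/5419017 = 194894945930*(I*sqrt(14398) - 26728)/5419017 = 194894945930*(-26728 + I*sqrt(14398))/5419017 = -5209152114817040/5419017 + 194894945930*I*sqrt(14398)/5419017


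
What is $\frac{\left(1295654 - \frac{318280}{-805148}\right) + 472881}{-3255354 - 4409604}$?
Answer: $- \frac{355983184115}{1542856400946} \approx -0.23073$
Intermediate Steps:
$\frac{\left(1295654 - \frac{318280}{-805148}\right) + 472881}{-3255354 - 4409604} = \frac{\left(1295654 - - \frac{79570}{201287}\right) + 472881}{-7664958} = \left(\left(1295654 + \frac{79570}{201287}\right) + 472881\right) \left(- \frac{1}{7664958}\right) = \left(\frac{260798386268}{201287} + 472881\right) \left(- \frac{1}{7664958}\right) = \frac{355983184115}{201287} \left(- \frac{1}{7664958}\right) = - \frac{355983184115}{1542856400946}$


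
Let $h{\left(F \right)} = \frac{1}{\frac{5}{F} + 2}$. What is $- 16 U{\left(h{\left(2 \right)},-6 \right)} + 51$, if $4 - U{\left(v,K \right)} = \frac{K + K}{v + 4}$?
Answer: $- \frac{1111}{19} \approx -58.474$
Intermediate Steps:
$h{\left(F \right)} = \frac{1}{2 + \frac{5}{F}}$
$U{\left(v,K \right)} = 4 - \frac{2 K}{4 + v}$ ($U{\left(v,K \right)} = 4 - \frac{K + K}{v + 4} = 4 - \frac{2 K}{4 + v}$)
$- 16 U{\left(h{\left(2 \right)},-6 \right)} + 51 = - 16 \frac{2 \left(8 - -6 + 2 \frac{2}{5 + 2 \cdot 2}\right)}{4 + \frac{2}{5 + 2 \cdot 2}} + 51 = - 16 \frac{2 \left(8 + 6 + 2 \frac{2}{5 + 4}\right)}{4 + \frac{2}{5 + 4}} + 51 = - 16 \frac{2 \left(8 + 6 + 2 \cdot \frac{2}{9}\right)}{4 + \frac{2}{9}} + 51 = - 16 \frac{2 \left(8 + 6 + \frac{4}{9}\right)}{\frac{38}{9}} + 51 = - 16 \cdot 2 \cdot \frac{9}{38} \cdot \frac{130}{9} + 51 = \left(-16\right) \frac{130}{19} + 51 = - \frac{2080}{19} + 51 = - \frac{1111}{19}$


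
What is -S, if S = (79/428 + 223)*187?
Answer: -17862801/428 ≈ -41736.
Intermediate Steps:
S = 17862801/428 (S = (79*(1/428) + 223)*187 = (79/428 + 223)*187 = (95523/428)*187 = 17862801/428 ≈ 41736.)
-S = -1*17862801/428 = -17862801/428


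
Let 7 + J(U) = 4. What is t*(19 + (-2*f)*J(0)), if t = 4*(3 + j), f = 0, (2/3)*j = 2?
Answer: 456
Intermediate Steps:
j = 3 (j = (3/2)*2 = 3)
J(U) = -3 (J(U) = -7 + 4 = -3)
t = 24 (t = 4*(3 + 3) = 4*6 = 24)
t*(19 + (-2*f)*J(0)) = 24*(19 - 2*0*(-3)) = 24*(19 + 0*(-3)) = 24*(19 + 0) = 24*19 = 456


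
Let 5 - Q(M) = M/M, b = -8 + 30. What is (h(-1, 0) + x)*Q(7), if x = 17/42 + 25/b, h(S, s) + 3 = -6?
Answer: -6892/231 ≈ -29.836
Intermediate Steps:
h(S, s) = -9 (h(S, s) = -3 - 6 = -9)
b = 22
Q(M) = 4 (Q(M) = 5 - M/M = 5 - 1*1 = 5 - 1 = 4)
x = 356/231 (x = 17/42 + 25/22 = 356/231 ≈ 1.5411)
(h(-1, 0) + x)*Q(7) = (-9 + 356/231)*4 = -1723/231*4 = -6892/231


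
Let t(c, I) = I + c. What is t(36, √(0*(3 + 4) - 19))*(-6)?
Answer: -216 - 6*I*√19 ≈ -216.0 - 26.153*I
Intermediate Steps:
t(36, √(0*(3 + 4) - 19))*(-6) = (√(0*(3 + 4) - 19) + 36)*(-6) = (√(0*7 - 19) + 36)*(-6) = (√(0 - 19) + 36)*(-6) = (√(-19) + 36)*(-6) = (I*√19 + 36)*(-6) = (36 + I*√19)*(-6) = -216 - 6*I*√19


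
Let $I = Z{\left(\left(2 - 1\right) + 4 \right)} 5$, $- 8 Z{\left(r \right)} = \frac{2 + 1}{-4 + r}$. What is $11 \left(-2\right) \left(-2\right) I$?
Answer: $- \frac{165}{2} \approx -82.5$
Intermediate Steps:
$Z{\left(r \right)} = - \frac{3}{8 \left(-4 + r\right)}$ ($Z{\left(r \right)} = - \frac{\left(2 + 1\right) \frac{1}{-4 + r}}{8} = - \frac{3 \frac{1}{-4 + r}}{8} = - \frac{3}{8 \left(-4 + r\right)}$)
$I = - \frac{15}{8}$ ($I = - \frac{3}{-32 + 8 \left(\left(2 - 1\right) + 4\right)} 5 = - \frac{3}{-32 + 8 \left(1 + 4\right)} 5 = - \frac{3}{-32 + 8 \cdot 5} \cdot 5 = - \frac{3}{-32 + 40} \cdot 5 = - \frac{3}{8} \cdot 5 = \left(-3\right) \frac{1}{8} \cdot 5 = \left(- \frac{3}{8}\right) 5 = - \frac{15}{8} \approx -1.875$)
$11 \left(-2\right) \left(-2\right) I = 11 \left(-2\right) \left(-2\right) \left(- \frac{15}{8}\right) = \left(-22\right) \left(-2\right) \left(- \frac{15}{8}\right) = 44 \left(- \frac{15}{8}\right) = - \frac{165}{2}$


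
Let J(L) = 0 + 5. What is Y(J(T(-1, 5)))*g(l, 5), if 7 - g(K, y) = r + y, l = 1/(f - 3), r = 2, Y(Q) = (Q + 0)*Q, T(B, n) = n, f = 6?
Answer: 0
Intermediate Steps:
J(L) = 5
Y(Q) = Q² (Y(Q) = Q*Q = Q²)
l = ⅓ (l = 1/(6 - 3) = 1/3 = ⅓ ≈ 0.33333)
g(K, y) = 5 - y (g(K, y) = 7 - (2 + y) = 7 + (-2 - y) = 5 - y)
Y(J(T(-1, 5)))*g(l, 5) = 5²*(5 - 1*5) = 25*(5 - 5) = 25*0 = 0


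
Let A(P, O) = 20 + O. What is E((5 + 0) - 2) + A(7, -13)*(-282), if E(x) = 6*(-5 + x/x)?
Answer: -1998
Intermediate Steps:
E(x) = -24 (E(x) = 6*(-5 + 1) = 6*(-4) = -24)
E((5 + 0) - 2) + A(7, -13)*(-282) = -24 + (20 - 13)*(-282) = -24 + 7*(-282) = -24 - 1974 = -1998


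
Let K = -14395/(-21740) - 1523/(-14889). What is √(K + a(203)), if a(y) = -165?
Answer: I*√172074830883258135/32368686 ≈ 12.815*I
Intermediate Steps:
K = 49487435/64737372 (K = -14395*(-1/21740) - 1523*(-1/14889) = 2879/4348 + 1523/14889 = 49487435/64737372 ≈ 0.76443)
√(K + a(203)) = √(49487435/64737372 - 165) = √(-10632178945/64737372) = I*√172074830883258135/32368686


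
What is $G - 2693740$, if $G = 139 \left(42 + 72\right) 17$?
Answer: $-2424358$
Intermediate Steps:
$G = 269382$ ($G = 139 \cdot 114 \cdot 17 = 15846 \cdot 17 = 269382$)
$G - 2693740 = 269382 - 2693740 = -2424358$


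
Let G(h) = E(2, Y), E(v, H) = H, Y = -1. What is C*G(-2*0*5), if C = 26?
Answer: -26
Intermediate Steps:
G(h) = -1
C*G(-2*0*5) = 26*(-1) = -26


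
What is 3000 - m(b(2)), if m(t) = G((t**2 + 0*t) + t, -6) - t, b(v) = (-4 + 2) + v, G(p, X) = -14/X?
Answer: 8993/3 ≈ 2997.7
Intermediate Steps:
b(v) = -2 + v
m(t) = 7/3 - t (m(t) = -14/(-6) - t = -14*(-1/6) - t = 7/3 - t)
3000 - m(b(2)) = 3000 - (7/3 - (-2 + 2)) = 3000 - (7/3 - 1*0) = 3000 - (7/3 + 0) = 3000 - 1*7/3 = 3000 - 7/3 = 8993/3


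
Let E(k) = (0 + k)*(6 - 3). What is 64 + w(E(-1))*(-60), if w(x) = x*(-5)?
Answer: -836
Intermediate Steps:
E(k) = 3*k (E(k) = k*3 = 3*k)
w(x) = -5*x
64 + w(E(-1))*(-60) = 64 - 15*(-1)*(-60) = 64 - 5*(-3)*(-60) = 64 + 15*(-60) = 64 - 900 = -836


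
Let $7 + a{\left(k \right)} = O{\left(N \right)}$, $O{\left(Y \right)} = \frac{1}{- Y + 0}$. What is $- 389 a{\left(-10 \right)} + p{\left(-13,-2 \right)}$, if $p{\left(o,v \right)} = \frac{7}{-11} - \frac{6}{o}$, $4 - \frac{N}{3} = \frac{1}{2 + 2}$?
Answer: $\frac{17743888}{6435} \approx 2757.4$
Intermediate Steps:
$N = \frac{45}{4}$ ($N = 12 - \frac{3}{2 + 2} = 12 - \frac{3}{4} = \frac{45}{4} \approx 11.25$)
$p{\left(o,v \right)} = - \frac{7}{11} - \frac{6}{o}$ ($p{\left(o,v \right)} = 7 \left(- \frac{1}{11}\right) - \frac{6}{o} = - \frac{7}{11} - \frac{6}{o}$)
$O{\left(Y \right)} = - \frac{1}{Y}$ ($O{\left(Y \right)} = \frac{1}{\left(-1\right) Y} = - \frac{1}{Y}$)
$a{\left(k \right)} = - \frac{319}{45}$ ($a{\left(k \right)} = -7 - \frac{1}{\frac{45}{4}} = -7 - \frac{4}{45} = - \frac{319}{45}$)
$- 389 a{\left(-10 \right)} + p{\left(-13,-2 \right)} = \left(-389\right) \left(- \frac{319}{45}\right) - \left(\frac{7}{11} + \frac{6}{-13}\right) = \frac{124091}{45} - \frac{25}{143} = \frac{17743888}{6435}$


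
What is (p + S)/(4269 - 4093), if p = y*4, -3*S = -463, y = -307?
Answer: -3221/528 ≈ -6.1004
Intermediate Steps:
S = 463/3 (S = -1/3*(-463) = 463/3 ≈ 154.33)
p = -1228 (p = -307*4 = -1228)
(p + S)/(4269 - 4093) = (-1228 + 463/3)/(4269 - 4093) = -3221/3/176 = -3221/3*1/176 = -3221/528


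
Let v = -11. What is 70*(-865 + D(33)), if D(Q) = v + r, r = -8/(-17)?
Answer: -1041880/17 ≈ -61287.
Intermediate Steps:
r = 8/17 (r = -8*(-1/17) = 8/17 ≈ 0.47059)
D(Q) = -179/17 (D(Q) = -11 + 8/17 = -179/17)
70*(-865 + D(33)) = 70*(-865 - 179/17) = 70*(-14884/17) = -1041880/17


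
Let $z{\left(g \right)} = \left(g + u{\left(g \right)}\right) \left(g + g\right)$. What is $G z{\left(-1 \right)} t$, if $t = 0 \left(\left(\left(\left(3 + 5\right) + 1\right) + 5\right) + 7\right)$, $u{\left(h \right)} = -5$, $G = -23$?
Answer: $0$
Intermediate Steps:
$z{\left(g \right)} = 2 g \left(-5 + g\right)$ ($z{\left(g \right)} = \left(g - 5\right) \left(g + g\right) = \left(-5 + g\right) 2 g = 2 g \left(-5 + g\right)$)
$t = 0$ ($t = 0 \left(\left(\left(8 + 1\right) + 5\right) + 7\right) = 0 \left(\left(9 + 5\right) + 7\right) = 0 \left(14 + 7\right) = 0 \cdot 21 = 0$)
$G z{\left(-1 \right)} t = - 23 \cdot 2 \left(-1\right) \left(-5 - 1\right) 0 = - 23 \cdot 2 \left(-1\right) \left(-6\right) 0 = \left(-23\right) 12 \cdot 0 = \left(-276\right) 0 = 0$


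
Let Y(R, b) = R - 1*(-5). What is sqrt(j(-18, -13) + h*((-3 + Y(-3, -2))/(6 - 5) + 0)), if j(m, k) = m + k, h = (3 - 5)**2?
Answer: I*sqrt(35) ≈ 5.9161*I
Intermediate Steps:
Y(R, b) = 5 + R (Y(R, b) = R + 5 = 5 + R)
h = 4 (h = (-2)**2 = 4)
j(m, k) = k + m
sqrt(j(-18, -13) + h*((-3 + Y(-3, -2))/(6 - 5) + 0)) = sqrt((-13 - 18) + 4*((-3 + (5 - 3))/(6 - 5) + 0)) = sqrt(-31 + 4*((-3 + 2)/1 + 0)) = sqrt(-31 + 4*(-1*1 + 0)) = sqrt(-31 + 4*(-1 + 0)) = sqrt(-31 + 4*(-1)) = sqrt(-31 - 4) = sqrt(-35) = I*sqrt(35)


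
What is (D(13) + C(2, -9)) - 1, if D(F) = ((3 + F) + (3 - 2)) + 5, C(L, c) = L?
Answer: 23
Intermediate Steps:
D(F) = 9 + F (D(F) = ((3 + F) + 1) + 5 = (4 + F) + 5 = 9 + F)
(D(13) + C(2, -9)) - 1 = ((9 + 13) + 2) - 1 = (22 + 2) - 1 = 24 - 1 = 23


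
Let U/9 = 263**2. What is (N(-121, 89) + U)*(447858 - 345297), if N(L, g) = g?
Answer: 63855504210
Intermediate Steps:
U = 622521 (U = 9*263**2 = 9*69169 = 622521)
(N(-121, 89) + U)*(447858 - 345297) = (89 + 622521)*(447858 - 345297) = 622610*102561 = 63855504210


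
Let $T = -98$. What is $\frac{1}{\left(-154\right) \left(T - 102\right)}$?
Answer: $\frac{1}{30800} \approx 3.2468 \cdot 10^{-5}$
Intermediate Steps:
$\frac{1}{\left(-154\right) \left(T - 102\right)} = \frac{1}{\left(-154\right) \left(-98 - 102\right)} = \frac{1}{\left(-154\right) \left(-200\right)} = \frac{1}{30800}$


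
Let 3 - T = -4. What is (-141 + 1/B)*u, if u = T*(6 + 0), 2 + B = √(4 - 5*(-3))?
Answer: -29582/5 + 14*√19/5 ≈ -5904.2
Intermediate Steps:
T = 7 (T = 3 - 1*(-4) = 3 + 4 = 7)
B = -2 + √19 (B = -2 + √(4 - 5*(-3)) = -2 + √(4 + 15) = -2 + √19 ≈ 2.3589)
u = 42 (u = 7*(6 + 0) = 7*6 = 42)
(-141 + 1/B)*u = (-141 + 1/(-2 + √19))*42 = -5922 + 42/(-2 + √19)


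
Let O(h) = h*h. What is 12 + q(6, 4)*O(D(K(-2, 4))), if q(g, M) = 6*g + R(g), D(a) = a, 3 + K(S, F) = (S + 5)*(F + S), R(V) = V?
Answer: 390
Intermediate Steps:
K(S, F) = -3 + (5 + S)*(F + S) (K(S, F) = -3 + (S + 5)*(F + S) = -3 + (5 + S)*(F + S))
q(g, M) = 7*g (q(g, M) = 6*g + g = 7*g)
O(h) = h²
12 + q(6, 4)*O(D(K(-2, 4))) = 12 + (7*6)*(-3 + (-2)² + 5*4 + 5*(-2) + 4*(-2))² = 12 + 42*(-3 + 4 + 20 - 10 - 8)² = 12 + 42*3² = 12 + 42*9 = 12 + 378 = 390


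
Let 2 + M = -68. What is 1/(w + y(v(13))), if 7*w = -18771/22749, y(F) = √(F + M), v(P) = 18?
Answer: -332127817/146553963221 - 5635185122*I*√13/146553963221 ≈ -0.0022663 - 0.13864*I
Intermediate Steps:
M = -70 (M = -2 - 68 = -70)
y(F) = √(-70 + F) (y(F) = √(F - 70) = √(-70 + F))
w = -6257/53081 (w = (-18771/22749)/7 = (-18771*1/22749)/7 = (⅐)*(-6257/7583) = -6257/53081 ≈ -0.11788)
1/(w + y(v(13))) = 1/(-6257/53081 + √(-70 + 18)) = 1/(-6257/53081 + √(-52)) = 1/(-6257/53081 + 2*I*√13)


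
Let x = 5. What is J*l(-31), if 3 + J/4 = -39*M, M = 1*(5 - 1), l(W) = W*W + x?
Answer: -614376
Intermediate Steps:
l(W) = 5 + W² (l(W) = W*W + 5 = W² + 5 = 5 + W²)
M = 4 (M = 1*4 = 4)
J = -636 (J = -12 + 4*(-39*4) = -12 + 4*(-156) = -12 - 624 = -636)
J*l(-31) = -636*(5 + (-31)²) = -636*(5 + 961) = -636*966 = -614376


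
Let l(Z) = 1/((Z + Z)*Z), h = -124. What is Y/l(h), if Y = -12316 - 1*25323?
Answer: -1157474528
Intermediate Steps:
Y = -37639 (Y = -12316 - 25323 = -37639)
l(Z) = 1/(2*Z²) (l(Z) = 1/(((2*Z))*Z) = (1/(2*Z))/Z = 1/(2*Z²))
Y/l(h) = -37639/((½)/(-124)²) = -37639/((½)*(1/15376)) = -37639/1/30752 = -37639*30752 = -1157474528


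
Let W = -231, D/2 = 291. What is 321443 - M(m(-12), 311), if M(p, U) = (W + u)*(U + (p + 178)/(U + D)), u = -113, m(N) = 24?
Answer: 382654799/893 ≈ 4.2851e+5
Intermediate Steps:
D = 582 (D = 2*291 = 582)
M(p, U) = -344*U - 344*(178 + p)/(582 + U) (M(p, U) = (-231 - 113)*(U + (p + 178)/(U + 582)) = -344*(U + (178 + p)/(582 + U)) = -344*U - 344*(178 + p)/(582 + U))
321443 - M(m(-12), 311) = 321443 - 344*(-178 - 1*24 - 1*311**2 - 582*311)/(582 + 311) = 321443 - 344*(-178 - 24 - 1*96721 - 181002)/893 = 321443 - 344*(-178 - 24 - 96721 - 181002)/893 = 321443 - 344*(-277925)/893 = 321443 - 1*(-95606200/893) = 321443 + 95606200/893 = 382654799/893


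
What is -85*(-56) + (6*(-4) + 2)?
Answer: 4738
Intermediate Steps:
-85*(-56) + (6*(-4) + 2) = 4760 + (-24 + 2) = 4760 - 22 = 4738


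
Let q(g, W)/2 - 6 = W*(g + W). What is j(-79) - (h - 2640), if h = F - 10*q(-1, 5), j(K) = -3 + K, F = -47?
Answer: 3125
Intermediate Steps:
q(g, W) = 12 + 2*W*(W + g) (q(g, W) = 12 + 2*(W*(g + W)) = 12 + 2*(W*(W + g)) = 12 + 2*W*(W + g))
h = -567 (h = -47 - 10*(12 + 2*5² + 2*5*(-1)) = -47 - 10*(12 + 2*25 - 10) = -47 - 10*(12 + 50 - 10) = -47 - 10*52 = -47 - 520 = -567)
j(-79) - (h - 2640) = (-3 - 79) - (-567 - 2640) = -82 - 1*(-3207) = -82 + 3207 = 3125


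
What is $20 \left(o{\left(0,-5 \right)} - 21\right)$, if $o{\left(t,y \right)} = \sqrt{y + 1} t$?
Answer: $-420$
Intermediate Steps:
$o{\left(t,y \right)} = t \sqrt{1 + y}$ ($o{\left(t,y \right)} = \sqrt{1 + y} t = t \sqrt{1 + y}$)
$20 \left(o{\left(0,-5 \right)} - 21\right) = 20 \left(0 \sqrt{1 - 5} - 21\right) = 20 \left(0 \sqrt{-4} - 21\right) = 20 \left(0 \cdot 2 i - 21\right) = 20 \left(0 - 21\right) = 20 \left(-21\right) = -420$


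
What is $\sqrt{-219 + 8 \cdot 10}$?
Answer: $i \sqrt{139} \approx 11.79 i$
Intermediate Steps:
$\sqrt{-219 + 8 \cdot 10} = \sqrt{-219 + 80} = \sqrt{-139} = i \sqrt{139}$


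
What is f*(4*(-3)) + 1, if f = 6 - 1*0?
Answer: -71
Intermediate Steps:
f = 6 (f = 6 + 0 = 6)
f*(4*(-3)) + 1 = 6*(4*(-3)) + 1 = 6*(-12) + 1 = -72 + 1 = -71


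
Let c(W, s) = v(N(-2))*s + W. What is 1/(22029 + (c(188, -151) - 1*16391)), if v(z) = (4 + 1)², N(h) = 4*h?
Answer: 1/2051 ≈ 0.00048757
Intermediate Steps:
v(z) = 25 (v(z) = 5² = 25)
c(W, s) = W + 25*s (c(W, s) = 25*s + W = W + 25*s)
1/(22029 + (c(188, -151) - 1*16391)) = 1/(22029 + ((188 + 25*(-151)) - 1*16391)) = 1/(22029 + ((188 - 3775) - 16391)) = 1/(22029 + (-3587 - 16391)) = 1/(22029 - 19978) = 1/2051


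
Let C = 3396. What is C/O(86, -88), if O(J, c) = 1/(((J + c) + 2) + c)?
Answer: -298848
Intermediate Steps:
O(J, c) = 1/(2 + J + 2*c) (O(J, c) = 1/((2 + J + c) + c) = 1/(2 + J + 2*c))
C/O(86, -88) = 3396/(1/(2 + 86 + 2*(-88))) = 3396/(1/(2 + 86 - 176)) = 3396/(1/(-88)) = 3396/(-1/88) = 3396*(-88) = -298848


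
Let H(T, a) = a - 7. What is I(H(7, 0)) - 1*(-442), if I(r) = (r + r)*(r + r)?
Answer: 638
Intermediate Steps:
H(T, a) = -7 + a
I(r) = 4*r² (I(r) = (2*r)*(2*r) = 4*r²)
I(H(7, 0)) - 1*(-442) = 4*(-7 + 0)² - 1*(-442) = 4*(-7)² + 442 = 4*49 + 442 = 196 + 442 = 638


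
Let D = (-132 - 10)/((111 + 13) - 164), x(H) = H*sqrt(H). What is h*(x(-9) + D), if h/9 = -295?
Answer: -37701/4 + 71685*I ≈ -9425.3 + 71685.0*I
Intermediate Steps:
x(H) = H**(3/2)
h = -2655 (h = 9*(-295) = -2655)
D = 71/20 (D = -142/(124 - 164) = -142/(-40) = -142*(-1/40) = 71/20 ≈ 3.5500)
h*(x(-9) + D) = -2655*((-9)**(3/2) + 71/20) = -2655*(-27*I + 71/20) = -2655*(71/20 - 27*I) = -37701/4 + 71685*I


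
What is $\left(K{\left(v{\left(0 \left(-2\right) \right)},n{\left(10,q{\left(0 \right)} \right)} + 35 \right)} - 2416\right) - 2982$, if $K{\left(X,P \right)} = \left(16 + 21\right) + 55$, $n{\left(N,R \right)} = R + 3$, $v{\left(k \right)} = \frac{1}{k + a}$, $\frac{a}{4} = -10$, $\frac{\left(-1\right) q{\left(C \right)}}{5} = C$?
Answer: $-5306$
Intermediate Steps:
$q{\left(C \right)} = - 5 C$
$a = -40$ ($a = 4 \left(-10\right) = -40$)
$v{\left(k \right)} = \frac{1}{-40 + k}$ ($v{\left(k \right)} = \frac{1}{k - 40} = \frac{1}{-40 + k}$)
$n{\left(N,R \right)} = 3 + R$
$K{\left(X,P \right)} = 92$ ($K{\left(X,P \right)} = 37 + 55 = 92$)
$\left(K{\left(v{\left(0 \left(-2\right) \right)},n{\left(10,q{\left(0 \right)} \right)} + 35 \right)} - 2416\right) - 2982 = \left(92 - 2416\right) - 2982 = -2324 - 2982 = -5306$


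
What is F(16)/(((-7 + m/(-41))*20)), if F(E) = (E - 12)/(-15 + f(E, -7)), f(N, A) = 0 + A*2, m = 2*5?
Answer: 41/43065 ≈ 0.00095205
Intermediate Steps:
m = 10
f(N, A) = 2*A (f(N, A) = 0 + 2*A = 2*A)
F(E) = 12/29 - E/29 (F(E) = (E - 12)/(-15 + 2*(-7)) = (-12 + E)/(-15 - 14) = (-12 + E)/(-29) = (-12 + E)*(-1/29) = 12/29 - E/29)
F(16)/(((-7 + m/(-41))*20)) = (12/29 - 1/29*16)/(((-7 + 10/(-41))*20)) = (12/29 - 16/29)/(((-7 + 10*(-1/41))*20)) = -4*1/(20*(-7 - 10/41))/29 = -4/(29*((-297/41*20))) = -4/(29*(-5940/41)) = -4/29*(-41/5940) = 41/43065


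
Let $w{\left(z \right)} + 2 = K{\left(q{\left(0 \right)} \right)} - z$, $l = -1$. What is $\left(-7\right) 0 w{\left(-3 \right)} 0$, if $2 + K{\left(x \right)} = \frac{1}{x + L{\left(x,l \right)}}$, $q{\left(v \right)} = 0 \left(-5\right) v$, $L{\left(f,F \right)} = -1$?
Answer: $0$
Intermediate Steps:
$q{\left(v \right)} = 0$ ($q{\left(v \right)} = 0 v = 0$)
$K{\left(x \right)} = -2 + \frac{1}{-1 + x}$ ($K{\left(x \right)} = -2 + \frac{1}{x - 1} = -2 + \frac{1}{-1 + x}$)
$w{\left(z \right)} = -5 - z$ ($w{\left(z \right)} = -2 - \left(z - \frac{3 - 0}{-1 + 0}\right) = -2 - \left(z - \frac{3 + 0}{-1}\right) = -2 - \left(3 + z\right) = -5 - z$)
$\left(-7\right) 0 w{\left(-3 \right)} 0 = \left(-7\right) 0 \left(-5 - -3\right) 0 = 0 \left(-5 + 3\right) 0 = 0 \left(-2\right) 0 = 0 \cdot 0 = 0$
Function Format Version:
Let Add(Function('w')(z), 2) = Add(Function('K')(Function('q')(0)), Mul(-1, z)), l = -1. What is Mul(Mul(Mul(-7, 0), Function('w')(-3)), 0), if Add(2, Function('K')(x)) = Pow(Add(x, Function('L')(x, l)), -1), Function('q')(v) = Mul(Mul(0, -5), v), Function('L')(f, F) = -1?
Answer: 0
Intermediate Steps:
Function('q')(v) = 0 (Function('q')(v) = Mul(0, v) = 0)
Function('K')(x) = Add(-2, Pow(Add(-1, x), -1)) (Function('K')(x) = Add(-2, Pow(Add(x, -1), -1)) = Add(-2, Pow(Add(-1, x), -1)))
Function('w')(z) = Add(-5, Mul(-1, z)) (Function('w')(z) = Add(-2, Add(Mul(Pow(Add(-1, 0), -1), Add(3, Mul(-2, 0))), Mul(-1, z))) = Add(-2, Add(Mul(Pow(-1, -1), Add(3, 0)), Mul(-1, z))) = Add(-2, Add(Mul(-1, 3), Mul(-1, z))) = Add(-2, Add(-3, Mul(-1, z))) = Add(-5, Mul(-1, z)))
Mul(Mul(Mul(-7, 0), Function('w')(-3)), 0) = Mul(Mul(Mul(-7, 0), Add(-5, Mul(-1, -3))), 0) = Mul(Mul(0, Add(-5, 3)), 0) = Mul(Mul(0, -2), 0) = Mul(0, 0) = 0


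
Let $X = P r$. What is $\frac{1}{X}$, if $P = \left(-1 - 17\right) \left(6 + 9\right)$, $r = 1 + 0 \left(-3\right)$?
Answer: $- \frac{1}{270} \approx -0.0037037$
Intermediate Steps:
$r = 1$ ($r = 1 + 0 = 1$)
$P = -270$ ($P = \left(-18\right) 15 = -270$)
$X = -270$ ($X = \left(-270\right) 1 = -270$)
$\frac{1}{X} = \frac{1}{-270} = - \frac{1}{270}$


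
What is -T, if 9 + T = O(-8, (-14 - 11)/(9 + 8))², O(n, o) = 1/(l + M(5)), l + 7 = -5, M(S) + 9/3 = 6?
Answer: 728/81 ≈ 8.9877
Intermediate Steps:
M(S) = 3 (M(S) = -3 + 6 = 3)
l = -12 (l = -7 - 5 = -12)
O(n, o) = -⅑ (O(n, o) = 1/(-12 + 3) = 1/(-9) = -⅑)
T = -728/81 (T = -9 + (-⅑)² = -9 + 1/81 = -728/81 ≈ -8.9877)
-T = -1*(-728/81) = 728/81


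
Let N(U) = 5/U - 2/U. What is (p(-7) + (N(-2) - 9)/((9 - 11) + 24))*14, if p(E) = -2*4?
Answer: -2611/22 ≈ -118.68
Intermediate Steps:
p(E) = -8
N(U) = 3/U
(p(-7) + (N(-2) - 9)/((9 - 11) + 24))*14 = (-8 + (3/(-2) - 9)/((9 - 11) + 24))*14 = (-8 + (3*(-½) - 9)/(-2 + 24))*14 = (-8 + (-3/2 - 9)/22)*14 = (-8 - 21/2*1/22)*14 = (-8 - 21/44)*14 = -373/44*14 = -2611/22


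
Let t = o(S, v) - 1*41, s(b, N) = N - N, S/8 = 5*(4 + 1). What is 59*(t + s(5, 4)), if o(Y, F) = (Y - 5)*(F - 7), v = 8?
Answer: 9086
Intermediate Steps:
S = 200 (S = 8*(5*(4 + 1)) = 8*(5*5) = 8*25 = 200)
s(b, N) = 0
o(Y, F) = (-7 + F)*(-5 + Y) (o(Y, F) = (-5 + Y)*(-7 + F) = (-7 + F)*(-5 + Y))
t = 154 (t = (35 - 7*200 - 5*8 + 8*200) - 1*41 = (35 - 1400 - 40 + 1600) - 41 = 195 - 41 = 154)
59*(t + s(5, 4)) = 59*(154 + 0) = 59*154 = 9086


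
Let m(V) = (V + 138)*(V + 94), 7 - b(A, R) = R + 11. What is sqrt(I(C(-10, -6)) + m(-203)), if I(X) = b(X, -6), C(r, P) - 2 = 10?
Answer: sqrt(7087) ≈ 84.184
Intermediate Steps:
C(r, P) = 12 (C(r, P) = 2 + 10 = 12)
b(A, R) = -4 - R (b(A, R) = 7 - (R + 11) = 7 - (11 + R) = 7 + (-11 - R) = -4 - R)
I(X) = 2 (I(X) = -4 - 1*(-6) = -4 + 6 = 2)
m(V) = (94 + V)*(138 + V) (m(V) = (138 + V)*(94 + V) = (94 + V)*(138 + V))
sqrt(I(C(-10, -6)) + m(-203)) = sqrt(2 + (12972 + (-203)**2 + 232*(-203))) = sqrt(2 + (12972 + 41209 - 47096)) = sqrt(2 + 7085) = sqrt(7087)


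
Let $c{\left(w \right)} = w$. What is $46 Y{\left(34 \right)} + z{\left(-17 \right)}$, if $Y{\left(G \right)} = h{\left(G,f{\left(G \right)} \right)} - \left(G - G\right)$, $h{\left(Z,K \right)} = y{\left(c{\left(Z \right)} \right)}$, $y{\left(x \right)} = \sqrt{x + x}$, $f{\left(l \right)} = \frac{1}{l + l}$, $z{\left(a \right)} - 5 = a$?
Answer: $-12 + 92 \sqrt{17} \approx 367.33$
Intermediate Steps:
$z{\left(a \right)} = 5 + a$
$f{\left(l \right)} = \frac{1}{2 l}$
$y{\left(x \right)} = \sqrt{2} \sqrt{x}$ ($y{\left(x \right)} = \sqrt{2 x} = \sqrt{2} \sqrt{x}$)
$h{\left(Z,K \right)} = \sqrt{2} \sqrt{Z}$
$Y{\left(G \right)} = \sqrt{2} \sqrt{G}$ ($Y{\left(G \right)} = \sqrt{2} \sqrt{G} - \left(G - G\right) = \sqrt{2} \sqrt{G} - 0 = \sqrt{2} \sqrt{G} + 0 = \sqrt{2} \sqrt{G}$)
$46 Y{\left(34 \right)} + z{\left(-17 \right)} = 46 \sqrt{2} \sqrt{34} + \left(5 - 17\right) = 46 \cdot 2 \sqrt{17} - 12 = 92 \sqrt{17} - 12 = -12 + 92 \sqrt{17}$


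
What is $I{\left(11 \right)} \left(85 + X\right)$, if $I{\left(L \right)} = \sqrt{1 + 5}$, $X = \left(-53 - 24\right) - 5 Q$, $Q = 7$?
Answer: $- 27 \sqrt{6} \approx -66.136$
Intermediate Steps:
$X = -112$ ($X = \left(-53 - 24\right) - 35 = -77 - 35 = -112$)
$I{\left(L \right)} = \sqrt{6}$
$I{\left(11 \right)} \left(85 + X\right) = \sqrt{6} \left(85 - 112\right) = \sqrt{6} \left(-27\right) = - 27 \sqrt{6}$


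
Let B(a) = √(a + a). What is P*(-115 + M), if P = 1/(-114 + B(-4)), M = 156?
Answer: -2337/6502 - 41*I*√2/6502 ≈ -0.35943 - 0.0089177*I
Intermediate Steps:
B(a) = √2*√a (B(a) = √(2*a) = √2*√a)
P = 1/(-114 + 2*I*√2) (P = 1/(-114 + √2*√(-4)) = 1/(-114 + √2*(2*I)) = 1/(-114 + 2*I*√2) ≈ -0.0087665 - 0.0002175*I)
P*(-115 + M) = (-57/6502 - I*√2/6502)*(-115 + 156) = (-57/6502 - I*√2/6502)*41 = -2337/6502 - 41*I*√2/6502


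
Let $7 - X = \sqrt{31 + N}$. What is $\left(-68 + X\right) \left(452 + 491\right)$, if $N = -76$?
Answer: $-57523 - 2829 i \sqrt{5} \approx -57523.0 - 6325.8 i$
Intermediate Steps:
$X = 7 - 3 i \sqrt{5}$ ($X = 7 - \sqrt{31 - 76} = 7 - \sqrt{-45} = 7 - 3 i \sqrt{5} \approx 7.0 - 6.7082 i$)
$\left(-68 + X\right) \left(452 + 491\right) = \left(-68 + \left(7 - 3 i \sqrt{5}\right)\right) \left(452 + 491\right) = \left(-61 - 3 i \sqrt{5}\right) 943 = -57523 - 2829 i \sqrt{5}$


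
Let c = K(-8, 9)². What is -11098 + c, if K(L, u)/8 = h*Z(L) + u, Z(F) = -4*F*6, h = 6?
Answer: 86255846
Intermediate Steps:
Z(F) = -24*F
K(L, u) = -1152*L + 8*u (K(L, u) = 8*(6*(-24*L) + u) = 8*(-144*L + u) = 8*(u - 144*L) = -1152*L + 8*u)
c = 86266944 (c = (-1152*(-8) + 8*9)² = (9216 + 72)² = 9288² = 86266944)
-11098 + c = -11098 + 86266944 = 86255846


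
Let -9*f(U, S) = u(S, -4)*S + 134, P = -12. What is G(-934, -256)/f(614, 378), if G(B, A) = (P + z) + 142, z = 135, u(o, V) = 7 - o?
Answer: 2385/140104 ≈ 0.017023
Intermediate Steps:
G(B, A) = 265 (G(B, A) = (-12 + 135) + 142 = 123 + 142 = 265)
f(U, S) = -134/9 - S*(7 - S)/9 (f(U, S) = -((7 - S)*S + 134)/9 = -(S*(7 - S) + 134)/9 = -(134 + S*(7 - S))/9 = -134/9 - S*(7 - S)/9)
G(-934, -256)/f(614, 378) = 265/(-134/9 + (⅑)*378*(-7 + 378)) = 265/(-134/9 + (⅑)*378*371) = 265/(-134/9 + 15582) = 265/(140104/9) = 265*(9/140104) = 2385/140104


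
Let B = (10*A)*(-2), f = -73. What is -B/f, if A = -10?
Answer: 200/73 ≈ 2.7397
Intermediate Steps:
B = 200 (B = (10*(-10))*(-2) = -100*(-2) = 200)
-B/f = -200/(-73) = -200*(-1)/73 = -1*(-200/73) = 200/73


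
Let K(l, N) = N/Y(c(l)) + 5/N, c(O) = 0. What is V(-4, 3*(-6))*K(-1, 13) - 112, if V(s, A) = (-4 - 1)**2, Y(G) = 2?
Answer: 1563/26 ≈ 60.115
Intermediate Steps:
K(l, N) = N/2 + 5/N
V(s, A) = 25 (V(s, A) = (-5)**2 = 25)
V(-4, 3*(-6))*K(-1, 13) - 112 = 25*((1/2)*13 + 5/13) - 112 = 25*(13/2 + 5*(1/13)) - 112 = 25*(13/2 + 5/13) - 112 = 25*(179/26) - 112 = 4475/26 - 112 = 1563/26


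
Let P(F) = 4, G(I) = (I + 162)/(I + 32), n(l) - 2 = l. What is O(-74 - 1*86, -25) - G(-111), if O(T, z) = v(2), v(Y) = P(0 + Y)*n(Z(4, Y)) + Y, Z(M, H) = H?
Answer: 1473/79 ≈ 18.646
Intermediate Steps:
n(l) = 2 + l
G(I) = (162 + I)/(32 + I)
v(Y) = 8 + 5*Y (v(Y) = 4*(2 + Y) + Y = (8 + 4*Y) + Y = 8 + 5*Y)
O(T, z) = 18 (O(T, z) = 8 + 5*2 = 8 + 10 = 18)
O(-74 - 1*86, -25) - G(-111) = 18 - (162 - 111)/(32 - 111) = 18 - 51/(-79) = 18 - (-1)*51/79 = 18 - 1*(-51/79) = 18 + 51/79 = 1473/79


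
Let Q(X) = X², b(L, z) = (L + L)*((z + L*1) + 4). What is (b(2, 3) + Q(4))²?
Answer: 2704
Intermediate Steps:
b(L, z) = 2*L*(4 + L + z) (b(L, z) = (2*L)*((z + L) + 4) = (2*L)*((L + z) + 4) = (2*L)*(4 + L + z) = 2*L*(4 + L + z))
(b(2, 3) + Q(4))² = (2*2*(4 + 2 + 3) + 4²)² = (2*2*9 + 16)² = (36 + 16)² = 52² = 2704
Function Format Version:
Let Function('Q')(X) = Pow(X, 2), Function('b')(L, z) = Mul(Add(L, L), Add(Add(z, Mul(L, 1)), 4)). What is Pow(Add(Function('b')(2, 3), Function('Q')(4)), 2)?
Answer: 2704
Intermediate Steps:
Function('b')(L, z) = Mul(2, L, Add(4, L, z)) (Function('b')(L, z) = Mul(Mul(2, L), Add(Add(z, L), 4)) = Mul(Mul(2, L), Add(Add(L, z), 4)) = Mul(Mul(2, L), Add(4, L, z)) = Mul(2, L, Add(4, L, z)))
Pow(Add(Function('b')(2, 3), Function('Q')(4)), 2) = Pow(Add(Mul(2, 2, Add(4, 2, 3)), Pow(4, 2)), 2) = Pow(Add(Mul(2, 2, 9), 16), 2) = Pow(Add(36, 16), 2) = Pow(52, 2) = 2704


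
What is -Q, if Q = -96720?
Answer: 96720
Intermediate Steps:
-Q = -1*(-96720) = 96720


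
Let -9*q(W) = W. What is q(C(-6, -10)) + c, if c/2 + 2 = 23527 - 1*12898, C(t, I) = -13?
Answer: 191299/9 ≈ 21255.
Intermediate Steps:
c = 21254 (c = -4 + 2*(23527 - 1*12898) = -4 + 2*(23527 - 12898) = -4 + 2*10629 = -4 + 21258 = 21254)
q(W) = -W/9
q(C(-6, -10)) + c = -⅑*(-13) + 21254 = 13/9 + 21254 = 191299/9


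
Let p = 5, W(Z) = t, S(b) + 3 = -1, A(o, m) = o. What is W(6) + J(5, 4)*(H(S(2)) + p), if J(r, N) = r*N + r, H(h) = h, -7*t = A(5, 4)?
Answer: 170/7 ≈ 24.286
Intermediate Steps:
S(b) = -4 (S(b) = -3 - 1 = -4)
t = -5/7 (t = -⅐*5 = -5/7 ≈ -0.71429)
J(r, N) = r + N*r (J(r, N) = N*r + r = r + N*r)
W(Z) = -5/7
W(6) + J(5, 4)*(H(S(2)) + p) = -5/7 + (5*(1 + 4))*(-4 + 5) = -5/7 + (5*5)*1 = -5/7 + 25*1 = -5/7 + 25 = 170/7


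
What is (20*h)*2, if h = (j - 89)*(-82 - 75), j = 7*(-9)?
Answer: 954560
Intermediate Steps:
j = -63
h = 23864 (h = (-63 - 89)*(-82 - 75) = -152*(-157) = 23864)
(20*h)*2 = (20*23864)*2 = 477280*2 = 954560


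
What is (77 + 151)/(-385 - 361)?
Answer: -114/373 ≈ -0.30563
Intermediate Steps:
(77 + 151)/(-385 - 361) = 228/(-746) = 228*(-1/746) = -114/373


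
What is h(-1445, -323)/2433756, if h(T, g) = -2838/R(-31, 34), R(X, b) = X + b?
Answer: -473/1216878 ≈ -0.00038870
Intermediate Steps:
h(T, g) = -946 (h(T, g) = -2838/(-31 + 34) = -2838/3 = -2838*⅓ = -946)
h(-1445, -323)/2433756 = -946/2433756 = -946*1/2433756 = -473/1216878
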